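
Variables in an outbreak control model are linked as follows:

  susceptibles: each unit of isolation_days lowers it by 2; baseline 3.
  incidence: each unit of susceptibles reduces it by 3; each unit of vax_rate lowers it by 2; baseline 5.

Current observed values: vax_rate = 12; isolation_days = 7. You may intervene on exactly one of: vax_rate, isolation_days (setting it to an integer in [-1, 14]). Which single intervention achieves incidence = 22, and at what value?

Intervening on vax_rate: with other inputs at their observed values, incidence = -2*vax_rate + 38. Solving for 22 gives vax_rate = 8, within [-1, 14].
Intervening on isolation_days: incidence = 6*isolation_days - 28. Reaching 22 requires isolation_days = 25/3, not an integer.

set vax_rate = 8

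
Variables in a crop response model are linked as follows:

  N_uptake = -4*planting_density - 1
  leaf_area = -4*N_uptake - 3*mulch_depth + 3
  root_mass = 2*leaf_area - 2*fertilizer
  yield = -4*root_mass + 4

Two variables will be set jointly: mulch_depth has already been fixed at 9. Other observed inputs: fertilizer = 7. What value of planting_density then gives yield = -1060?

With mulch_depth held at 9:
Substituting into the leaf_area equation gives leaf_area = 16*planting_density - 20.
This gives root_mass = 32*planting_density - 54.
yield becomes -128*planting_density + 220.
Solve -128*planting_density + 220 = -1060: planting_density = (-1060 - 220) / -128 = 10.

planting_density = 10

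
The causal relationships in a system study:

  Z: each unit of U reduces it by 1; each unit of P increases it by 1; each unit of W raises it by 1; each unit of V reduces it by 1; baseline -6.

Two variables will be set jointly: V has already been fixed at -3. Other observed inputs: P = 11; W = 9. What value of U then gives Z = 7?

U = 10

With V held at -3:
Substituting into the Z equation gives Z = -U + 17.
Solve -U + 17 = 7: U = (7 - 17) / -1 = 10.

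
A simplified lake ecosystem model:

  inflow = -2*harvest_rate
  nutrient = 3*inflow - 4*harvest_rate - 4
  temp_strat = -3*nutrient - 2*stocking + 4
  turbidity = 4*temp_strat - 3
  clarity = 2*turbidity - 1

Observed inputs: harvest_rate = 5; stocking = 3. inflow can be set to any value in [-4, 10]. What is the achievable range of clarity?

Intervening on inflow fixes its value directly, overriding its dependence on harvest_rate.
Substituting into the nutrient equation gives nutrient = 3*inflow - 24.
Substituting into the temp_strat equation gives temp_strat = -9*inflow + 70.
Substituting into the turbidity equation gives turbidity = -36*inflow + 277.
This gives clarity = -72*inflow + 553.
Linear in inflow, so extremes are at the endpoints: inflow = -4 gives clarity = 841; inflow = 10 gives clarity = -167.

-167 to 841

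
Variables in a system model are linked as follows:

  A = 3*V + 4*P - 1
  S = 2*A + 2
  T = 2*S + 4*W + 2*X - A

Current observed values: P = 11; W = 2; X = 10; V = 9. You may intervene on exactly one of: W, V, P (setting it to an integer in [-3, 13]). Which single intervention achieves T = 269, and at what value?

Intervening on W: T = 4*W + 234. Reaching 269 requires W = 35/4, not an integer.
Intervening on V: with other inputs at their observed values, T = 9*V + 161. Solving for 269 gives V = 12, within [-3, 13].
Intervening on P: T = 12*P + 110. Reaching 269 requires P = 53/4, not an integer.

set V = 12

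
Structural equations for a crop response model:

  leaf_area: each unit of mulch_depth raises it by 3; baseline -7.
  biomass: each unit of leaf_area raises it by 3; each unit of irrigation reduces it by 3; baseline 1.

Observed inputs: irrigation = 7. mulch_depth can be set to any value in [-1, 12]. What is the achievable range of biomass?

Substituting into the biomass equation gives biomass = 9*mulch_depth - 41.
Linear in mulch_depth, so extremes are at the endpoints: mulch_depth = -1 gives biomass = -50; mulch_depth = 12 gives biomass = 67.

-50 to 67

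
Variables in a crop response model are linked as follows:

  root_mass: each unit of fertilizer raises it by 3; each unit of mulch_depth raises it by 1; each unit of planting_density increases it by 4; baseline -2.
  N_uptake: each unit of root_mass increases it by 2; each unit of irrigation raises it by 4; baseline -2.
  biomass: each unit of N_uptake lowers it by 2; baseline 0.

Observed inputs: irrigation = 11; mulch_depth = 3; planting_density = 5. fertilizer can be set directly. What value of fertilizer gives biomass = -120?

Substituting into the root_mass equation gives root_mass = 3*fertilizer + 21.
Substituting into the N_uptake equation gives N_uptake = 6*fertilizer + 84.
So biomass = -12*fertilizer - 168.
Solve -12*fertilizer - 168 = -120: fertilizer = (-120 + 168) / -12 = -4.

fertilizer = -4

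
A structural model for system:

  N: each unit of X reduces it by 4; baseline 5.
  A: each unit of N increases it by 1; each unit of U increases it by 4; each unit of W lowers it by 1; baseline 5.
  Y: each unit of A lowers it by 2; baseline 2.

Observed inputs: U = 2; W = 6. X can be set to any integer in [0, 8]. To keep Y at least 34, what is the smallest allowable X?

Substituting into the A equation gives A = -4*X + 12.
Substituting into the Y equation gives Y = 8*X - 22.
Require 8*X - 22 ≥ 34, so X ≥ 7.
The smallest integer in [0, 8] satisfying this is 7.

X = 7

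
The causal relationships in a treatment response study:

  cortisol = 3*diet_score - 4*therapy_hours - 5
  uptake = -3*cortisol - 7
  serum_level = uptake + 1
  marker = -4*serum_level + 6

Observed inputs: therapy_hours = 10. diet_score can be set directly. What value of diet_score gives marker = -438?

diet_score = 2

Substituting into the cortisol equation gives cortisol = 3*diet_score - 45.
Substituting into the uptake equation gives uptake = -9*diet_score + 128.
Substituting into the serum_level equation gives serum_level = -9*diet_score + 129.
This gives marker = 36*diet_score - 510.
Solve 36*diet_score - 510 = -438: diet_score = (-438 + 510) / 36 = 2.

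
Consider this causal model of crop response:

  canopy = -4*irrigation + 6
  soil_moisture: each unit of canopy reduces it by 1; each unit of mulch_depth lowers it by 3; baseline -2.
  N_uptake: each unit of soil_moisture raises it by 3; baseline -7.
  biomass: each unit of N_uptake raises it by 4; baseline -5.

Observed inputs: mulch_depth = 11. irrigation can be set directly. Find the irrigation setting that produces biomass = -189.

Substituting into the soil_moisture equation gives soil_moisture = 4*irrigation - 41.
This gives N_uptake = 12*irrigation - 130.
Substituting into the biomass equation gives biomass = 48*irrigation - 525.
Solve 48*irrigation - 525 = -189: irrigation = (-189 + 525) / 48 = 7.

irrigation = 7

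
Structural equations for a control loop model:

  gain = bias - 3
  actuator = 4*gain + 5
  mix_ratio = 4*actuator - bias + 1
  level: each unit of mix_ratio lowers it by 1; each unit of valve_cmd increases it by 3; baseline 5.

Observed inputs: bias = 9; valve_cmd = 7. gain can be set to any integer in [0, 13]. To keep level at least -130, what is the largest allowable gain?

gain = 9

Intervening on gain fixes its value directly, overriding its dependence on bias.
Substituting into the mix_ratio equation gives mix_ratio = 16*gain + 12.
So level = -16*gain + 14.
Require -16*gain + 14 ≥ -130, so gain ≤ 9.
The largest integer in [0, 13] satisfying this is 9.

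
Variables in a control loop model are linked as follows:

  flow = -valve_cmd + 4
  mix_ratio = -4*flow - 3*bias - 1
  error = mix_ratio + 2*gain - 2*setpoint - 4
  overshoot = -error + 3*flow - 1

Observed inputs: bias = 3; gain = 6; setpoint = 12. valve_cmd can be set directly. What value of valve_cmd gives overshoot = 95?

Substituting into the mix_ratio equation gives mix_ratio = 4*valve_cmd - 26.
Substituting into the error equation gives error = 4*valve_cmd - 42.
This gives overshoot = -7*valve_cmd + 53.
Solve -7*valve_cmd + 53 = 95: valve_cmd = (95 - 53) / -7 = -6.

valve_cmd = -6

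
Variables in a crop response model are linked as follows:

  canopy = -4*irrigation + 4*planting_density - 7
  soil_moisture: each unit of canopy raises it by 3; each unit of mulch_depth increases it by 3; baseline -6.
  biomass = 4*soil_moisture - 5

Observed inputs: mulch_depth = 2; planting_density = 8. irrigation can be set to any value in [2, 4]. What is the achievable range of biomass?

Substituting into the canopy equation gives canopy = -4*irrigation + 25.
Substituting into the soil_moisture equation gives soil_moisture = -12*irrigation + 75.
So biomass = -48*irrigation + 295.
Linear in irrigation, so extremes are at the endpoints: irrigation = 2 gives biomass = 199; irrigation = 4 gives biomass = 103.

103 to 199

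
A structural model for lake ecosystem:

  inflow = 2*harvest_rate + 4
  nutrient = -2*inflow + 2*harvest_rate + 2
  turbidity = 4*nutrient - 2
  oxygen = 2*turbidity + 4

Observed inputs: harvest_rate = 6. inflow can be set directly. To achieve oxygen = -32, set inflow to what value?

Intervening on inflow fixes its value directly, overriding its dependence on harvest_rate.
Substituting into the nutrient equation gives nutrient = -2*inflow + 14.
Substituting into the turbidity equation gives turbidity = -8*inflow + 54.
This gives oxygen = -16*inflow + 112.
Solve -16*inflow + 112 = -32: inflow = (-32 - 112) / -16 = 9.

inflow = 9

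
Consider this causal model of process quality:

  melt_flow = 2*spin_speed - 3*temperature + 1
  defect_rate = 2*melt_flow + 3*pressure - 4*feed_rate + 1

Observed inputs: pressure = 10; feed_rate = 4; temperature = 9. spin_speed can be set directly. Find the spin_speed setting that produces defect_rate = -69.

spin_speed = -8

Substituting into the melt_flow equation gives melt_flow = 2*spin_speed - 26.
So defect_rate = 4*spin_speed - 37.
Solve 4*spin_speed - 37 = -69: spin_speed = (-69 + 37) / 4 = -8.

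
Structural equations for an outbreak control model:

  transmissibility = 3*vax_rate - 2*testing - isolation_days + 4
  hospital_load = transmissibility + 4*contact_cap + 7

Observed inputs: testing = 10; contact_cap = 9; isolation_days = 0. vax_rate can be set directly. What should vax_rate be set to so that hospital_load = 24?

Substituting into the transmissibility equation gives transmissibility = 3*vax_rate - 16.
This gives hospital_load = 3*vax_rate + 27.
Solve 3*vax_rate + 27 = 24: vax_rate = (24 - 27) / 3 = -1.

vax_rate = -1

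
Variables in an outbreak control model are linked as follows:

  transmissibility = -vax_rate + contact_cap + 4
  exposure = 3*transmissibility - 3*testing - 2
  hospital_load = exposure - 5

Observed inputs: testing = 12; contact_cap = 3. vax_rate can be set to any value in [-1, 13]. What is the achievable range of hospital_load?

Substituting into the transmissibility equation gives transmissibility = -vax_rate + 7.
exposure becomes -3*vax_rate - 17.
So hospital_load = -3*vax_rate - 22.
Linear in vax_rate, so extremes are at the endpoints: vax_rate = -1 gives hospital_load = -19; vax_rate = 13 gives hospital_load = -61.

-61 to -19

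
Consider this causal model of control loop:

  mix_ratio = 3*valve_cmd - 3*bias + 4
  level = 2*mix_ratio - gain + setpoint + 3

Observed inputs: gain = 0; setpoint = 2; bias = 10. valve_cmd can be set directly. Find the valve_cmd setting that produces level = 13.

valve_cmd = 10

Substituting into the mix_ratio equation gives mix_ratio = 3*valve_cmd - 26.
This gives level = 6*valve_cmd - 47.
Solve 6*valve_cmd - 47 = 13: valve_cmd = (13 + 47) / 6 = 10.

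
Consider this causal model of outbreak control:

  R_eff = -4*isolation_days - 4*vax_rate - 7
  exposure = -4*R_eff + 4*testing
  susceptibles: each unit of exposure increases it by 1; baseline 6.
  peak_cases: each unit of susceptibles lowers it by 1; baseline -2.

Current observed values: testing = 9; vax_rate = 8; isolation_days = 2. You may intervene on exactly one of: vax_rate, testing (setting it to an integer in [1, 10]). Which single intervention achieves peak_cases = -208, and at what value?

Intervening on vax_rate: peak_cases = -16*vax_rate - 104. Reaching -208 requires vax_rate = 13/2, not an integer.
Intervening on testing: with other inputs at their observed values, peak_cases = -4*testing - 196. Solving for -208 gives testing = 3, within [1, 10].

set testing = 3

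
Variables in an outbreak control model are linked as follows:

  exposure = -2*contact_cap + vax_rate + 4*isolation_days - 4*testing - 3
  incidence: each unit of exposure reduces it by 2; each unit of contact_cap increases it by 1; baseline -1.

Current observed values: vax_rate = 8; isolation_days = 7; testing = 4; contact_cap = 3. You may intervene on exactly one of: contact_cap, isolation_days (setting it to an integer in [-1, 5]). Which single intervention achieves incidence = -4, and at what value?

set isolation_days = 5

Intervening on contact_cap: incidence = 5*contact_cap - 35. Reaching -4 requires contact_cap = 31/5, not an integer.
Intervening on isolation_days: with other inputs at their observed values, incidence = -8*isolation_days + 36. Solving for -4 gives isolation_days = 5, within [-1, 5].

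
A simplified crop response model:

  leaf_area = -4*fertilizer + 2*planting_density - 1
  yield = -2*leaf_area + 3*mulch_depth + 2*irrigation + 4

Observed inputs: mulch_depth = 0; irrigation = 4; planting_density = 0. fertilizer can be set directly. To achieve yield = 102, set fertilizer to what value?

Substituting into the leaf_area equation gives leaf_area = -4*fertilizer - 1.
Substituting into the yield equation gives yield = 8*fertilizer + 14.
Solve 8*fertilizer + 14 = 102: fertilizer = (102 - 14) / 8 = 11.

fertilizer = 11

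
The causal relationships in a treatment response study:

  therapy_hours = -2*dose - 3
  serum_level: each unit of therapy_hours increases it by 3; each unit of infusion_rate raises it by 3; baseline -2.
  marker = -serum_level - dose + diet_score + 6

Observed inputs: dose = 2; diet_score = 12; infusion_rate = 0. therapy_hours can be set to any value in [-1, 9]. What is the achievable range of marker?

-9 to 21

Intervening on therapy_hours fixes its value directly, overriding its dependence on dose.
Substituting into the serum_level equation gives serum_level = 3*therapy_hours - 2.
This gives marker = -3*therapy_hours + 18.
Linear in therapy_hours, so extremes are at the endpoints: therapy_hours = -1 gives marker = 21; therapy_hours = 9 gives marker = -9.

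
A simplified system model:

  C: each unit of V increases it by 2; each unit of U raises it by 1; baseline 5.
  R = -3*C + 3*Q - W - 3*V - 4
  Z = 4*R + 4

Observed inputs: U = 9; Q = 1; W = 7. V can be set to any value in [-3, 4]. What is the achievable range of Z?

Substituting into the C equation gives C = 2*V + 14.
Substituting into the R equation gives R = -9*V - 50.
Substituting into the Z equation gives Z = -36*V - 196.
Linear in V, so extremes are at the endpoints: V = -3 gives Z = -88; V = 4 gives Z = -340.

-340 to -88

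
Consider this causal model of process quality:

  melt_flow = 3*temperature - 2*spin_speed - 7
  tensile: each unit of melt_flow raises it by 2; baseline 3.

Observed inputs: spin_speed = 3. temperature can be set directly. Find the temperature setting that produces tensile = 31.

Substituting into the melt_flow equation gives melt_flow = 3*temperature - 13.
Substituting into the tensile equation gives tensile = 6*temperature - 23.
Solve 6*temperature - 23 = 31: temperature = (31 + 23) / 6 = 9.

temperature = 9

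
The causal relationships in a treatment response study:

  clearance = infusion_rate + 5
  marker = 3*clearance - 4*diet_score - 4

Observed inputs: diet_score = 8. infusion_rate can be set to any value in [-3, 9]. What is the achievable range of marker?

-30 to 6

Substituting into the marker equation gives marker = 3*infusion_rate - 21.
Linear in infusion_rate, so extremes are at the endpoints: infusion_rate = -3 gives marker = -30; infusion_rate = 9 gives marker = 6.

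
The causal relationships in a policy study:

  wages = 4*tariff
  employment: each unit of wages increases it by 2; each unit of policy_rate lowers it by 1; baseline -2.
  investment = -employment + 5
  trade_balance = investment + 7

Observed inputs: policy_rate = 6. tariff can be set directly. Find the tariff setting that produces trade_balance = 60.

tariff = -5

Substituting into the employment equation gives employment = 8*tariff - 8.
Substituting into the investment equation gives investment = -8*tariff + 13.
Substituting into the trade_balance equation gives trade_balance = -8*tariff + 20.
Solve -8*tariff + 20 = 60: tariff = (60 - 20) / -8 = -5.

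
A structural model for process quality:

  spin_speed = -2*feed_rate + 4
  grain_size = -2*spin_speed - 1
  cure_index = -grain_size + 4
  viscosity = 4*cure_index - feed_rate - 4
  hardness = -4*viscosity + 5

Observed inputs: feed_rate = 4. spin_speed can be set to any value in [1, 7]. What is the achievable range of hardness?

Intervening on spin_speed fixes its value directly, overriding its dependence on feed_rate.
Substituting into the cure_index equation gives cure_index = 2*spin_speed + 5.
This gives viscosity = 8*spin_speed + 12.
hardness becomes -32*spin_speed - 43.
Linear in spin_speed, so extremes are at the endpoints: spin_speed = 1 gives hardness = -75; spin_speed = 7 gives hardness = -267.

-267 to -75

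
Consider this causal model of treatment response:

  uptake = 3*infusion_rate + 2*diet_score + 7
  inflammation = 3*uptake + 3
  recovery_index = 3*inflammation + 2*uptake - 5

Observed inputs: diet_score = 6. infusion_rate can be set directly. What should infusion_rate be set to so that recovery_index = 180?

Substituting into the uptake equation gives uptake = 3*infusion_rate + 19.
Substituting into the inflammation equation gives inflammation = 9*infusion_rate + 60.
Substituting into the recovery_index equation gives recovery_index = 33*infusion_rate + 213.
Solve 33*infusion_rate + 213 = 180: infusion_rate = (180 - 213) / 33 = -1.

infusion_rate = -1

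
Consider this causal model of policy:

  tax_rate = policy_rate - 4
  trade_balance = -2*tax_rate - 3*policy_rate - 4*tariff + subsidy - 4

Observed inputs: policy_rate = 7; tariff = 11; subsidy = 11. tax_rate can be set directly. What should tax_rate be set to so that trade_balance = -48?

tax_rate = -5

Intervening on tax_rate fixes its value directly, overriding its dependence on policy_rate.
Substituting into the trade_balance equation gives trade_balance = -2*tax_rate - 58.
Solve -2*tax_rate - 58 = -48: tax_rate = (-48 + 58) / -2 = -5.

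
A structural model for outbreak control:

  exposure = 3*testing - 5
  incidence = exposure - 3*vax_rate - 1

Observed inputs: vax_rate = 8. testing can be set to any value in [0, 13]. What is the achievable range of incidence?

Substituting into the incidence equation gives incidence = 3*testing - 30.
Linear in testing, so extremes are at the endpoints: testing = 0 gives incidence = -30; testing = 13 gives incidence = 9.

-30 to 9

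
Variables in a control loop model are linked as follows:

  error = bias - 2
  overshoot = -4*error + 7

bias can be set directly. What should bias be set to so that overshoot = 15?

bias = 0

Substituting into the overshoot equation gives overshoot = -4*bias + 15.
Solve -4*bias + 15 = 15: bias = (15 - 15) / -4 = 0.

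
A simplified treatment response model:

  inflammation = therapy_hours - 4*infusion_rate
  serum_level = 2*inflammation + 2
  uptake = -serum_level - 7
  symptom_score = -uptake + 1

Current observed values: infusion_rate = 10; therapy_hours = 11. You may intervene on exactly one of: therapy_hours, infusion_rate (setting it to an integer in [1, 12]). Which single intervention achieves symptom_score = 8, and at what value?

set infusion_rate = 3

Intervening on therapy_hours: symptom_score = 2*therapy_hours - 70. Reaching 8 requires therapy_hours = 39, outside [1, 12].
Intervening on infusion_rate: with other inputs at their observed values, symptom_score = -8*infusion_rate + 32. Solving for 8 gives infusion_rate = 3, within [1, 12].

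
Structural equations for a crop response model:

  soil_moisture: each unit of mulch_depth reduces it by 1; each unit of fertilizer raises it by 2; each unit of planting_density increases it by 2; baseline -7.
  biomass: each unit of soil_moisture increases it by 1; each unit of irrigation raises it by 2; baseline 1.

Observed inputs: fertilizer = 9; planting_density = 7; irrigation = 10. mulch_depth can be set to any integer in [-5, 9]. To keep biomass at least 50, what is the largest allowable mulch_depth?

Substituting into the soil_moisture equation gives soil_moisture = -mulch_depth + 25.
biomass becomes -mulch_depth + 46.
Require -mulch_depth + 46 ≥ 50, so mulch_depth ≤ -4.
The largest integer in [-5, 9] satisfying this is -4.

mulch_depth = -4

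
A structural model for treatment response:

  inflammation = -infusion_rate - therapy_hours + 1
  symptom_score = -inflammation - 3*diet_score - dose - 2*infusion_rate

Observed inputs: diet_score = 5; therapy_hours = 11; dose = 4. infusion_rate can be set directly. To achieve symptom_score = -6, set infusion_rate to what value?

infusion_rate = -3

Substituting into the inflammation equation gives inflammation = -infusion_rate - 10.
symptom_score becomes -infusion_rate - 9.
Solve -infusion_rate - 9 = -6: infusion_rate = (-6 + 9) / -1 = -3.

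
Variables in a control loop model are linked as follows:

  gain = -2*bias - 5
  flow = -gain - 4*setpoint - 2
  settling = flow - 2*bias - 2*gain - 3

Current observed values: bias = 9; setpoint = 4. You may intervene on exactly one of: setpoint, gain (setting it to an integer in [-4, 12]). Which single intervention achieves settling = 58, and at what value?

set setpoint = -3

Intervening on setpoint: with other inputs at their observed values, settling = -4*setpoint + 46. Solving for 58 gives setpoint = -3, within [-4, 12].
Intervening on gain: settling = -3*gain - 39. Reaching 58 requires gain = -97/3, not an integer.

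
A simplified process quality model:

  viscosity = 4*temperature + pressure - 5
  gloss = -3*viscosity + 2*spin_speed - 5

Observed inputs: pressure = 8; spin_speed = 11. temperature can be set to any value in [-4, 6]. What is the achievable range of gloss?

Substituting into the viscosity equation gives viscosity = 4*temperature + 3.
This gives gloss = -12*temperature + 8.
Linear in temperature, so extremes are at the endpoints: temperature = -4 gives gloss = 56; temperature = 6 gives gloss = -64.

-64 to 56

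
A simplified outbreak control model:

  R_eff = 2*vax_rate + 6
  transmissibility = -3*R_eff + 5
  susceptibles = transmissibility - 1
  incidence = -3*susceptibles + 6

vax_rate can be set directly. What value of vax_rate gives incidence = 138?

Substituting into the transmissibility equation gives transmissibility = -6*vax_rate - 13.
This gives susceptibles = -6*vax_rate - 14.
Substituting into the incidence equation gives incidence = 18*vax_rate + 48.
Solve 18*vax_rate + 48 = 138: vax_rate = (138 - 48) / 18 = 5.

vax_rate = 5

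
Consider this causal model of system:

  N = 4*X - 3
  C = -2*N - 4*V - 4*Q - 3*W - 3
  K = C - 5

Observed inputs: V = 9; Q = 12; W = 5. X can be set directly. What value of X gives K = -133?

Substituting into the C equation gives C = -8*X - 96.
Substituting into the K equation gives K = -8*X - 101.
Solve -8*X - 101 = -133: X = (-133 + 101) / -8 = 4.

X = 4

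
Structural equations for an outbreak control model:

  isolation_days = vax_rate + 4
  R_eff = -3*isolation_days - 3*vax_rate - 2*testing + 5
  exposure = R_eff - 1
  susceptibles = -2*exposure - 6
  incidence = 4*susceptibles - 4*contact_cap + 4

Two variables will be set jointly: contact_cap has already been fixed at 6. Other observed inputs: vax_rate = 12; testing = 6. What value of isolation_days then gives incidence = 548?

With contact_cap held at 6:
Intervening on isolation_days fixes its value directly, overriding its dependence on vax_rate.
Substituting into the R_eff equation gives R_eff = -3*isolation_days - 43.
exposure becomes -3*isolation_days - 44.
This gives susceptibles = 6*isolation_days + 82.
So incidence = 24*isolation_days + 308.
Solve 24*isolation_days + 308 = 548: isolation_days = (548 - 308) / 24 = 10.

isolation_days = 10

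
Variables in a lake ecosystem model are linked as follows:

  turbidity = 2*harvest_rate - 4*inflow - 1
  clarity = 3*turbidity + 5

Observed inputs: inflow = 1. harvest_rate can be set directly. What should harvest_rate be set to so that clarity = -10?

harvest_rate = 0

Substituting into the turbidity equation gives turbidity = 2*harvest_rate - 5.
So clarity = 6*harvest_rate - 10.
Solve 6*harvest_rate - 10 = -10: harvest_rate = (-10 + 10) / 6 = 0.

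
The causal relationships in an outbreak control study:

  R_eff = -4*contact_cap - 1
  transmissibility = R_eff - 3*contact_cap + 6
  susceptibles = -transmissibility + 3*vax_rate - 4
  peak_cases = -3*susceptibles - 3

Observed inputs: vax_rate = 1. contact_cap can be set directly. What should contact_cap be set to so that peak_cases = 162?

Substituting into the transmissibility equation gives transmissibility = -7*contact_cap + 5.
Substituting into the susceptibles equation gives susceptibles = 7*contact_cap - 6.
This gives peak_cases = -21*contact_cap + 15.
Solve -21*contact_cap + 15 = 162: contact_cap = (162 - 15) / -21 = -7.

contact_cap = -7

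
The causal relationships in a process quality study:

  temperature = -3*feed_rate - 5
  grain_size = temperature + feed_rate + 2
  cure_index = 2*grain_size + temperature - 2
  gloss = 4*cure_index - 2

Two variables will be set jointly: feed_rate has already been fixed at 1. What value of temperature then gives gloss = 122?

temperature = 9

With feed_rate held at 1:
Intervening on temperature fixes its value directly, overriding its dependence on feed_rate.
Substituting into the grain_size equation gives grain_size = temperature + 3.
Substituting into the cure_index equation gives cure_index = 3*temperature + 4.
gloss becomes 12*temperature + 14.
Solve 12*temperature + 14 = 122: temperature = (122 - 14) / 12 = 9.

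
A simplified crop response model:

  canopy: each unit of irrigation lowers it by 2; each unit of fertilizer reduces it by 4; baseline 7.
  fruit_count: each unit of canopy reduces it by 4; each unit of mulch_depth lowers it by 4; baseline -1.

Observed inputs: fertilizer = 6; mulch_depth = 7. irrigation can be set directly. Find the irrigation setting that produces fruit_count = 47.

irrigation = 1

Substituting into the canopy equation gives canopy = -2*irrigation - 17.
Substituting into the fruit_count equation gives fruit_count = 8*irrigation + 39.
Solve 8*irrigation + 39 = 47: irrigation = (47 - 39) / 8 = 1.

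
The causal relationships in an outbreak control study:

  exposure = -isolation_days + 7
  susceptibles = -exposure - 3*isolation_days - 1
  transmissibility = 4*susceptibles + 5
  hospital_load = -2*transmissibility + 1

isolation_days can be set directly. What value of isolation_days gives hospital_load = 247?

Substituting into the susceptibles equation gives susceptibles = -2*isolation_days - 8.
Substituting into the transmissibility equation gives transmissibility = -8*isolation_days - 27.
Substituting into the hospital_load equation gives hospital_load = 16*isolation_days + 55.
Solve 16*isolation_days + 55 = 247: isolation_days = (247 - 55) / 16 = 12.

isolation_days = 12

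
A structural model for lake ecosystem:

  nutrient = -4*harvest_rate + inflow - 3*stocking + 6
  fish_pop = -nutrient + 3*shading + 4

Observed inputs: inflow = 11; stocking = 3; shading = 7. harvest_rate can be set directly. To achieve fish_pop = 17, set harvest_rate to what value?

Substituting into the nutrient equation gives nutrient = -4*harvest_rate + 8.
This gives fish_pop = 4*harvest_rate + 17.
Solve 4*harvest_rate + 17 = 17: harvest_rate = (17 - 17) / 4 = 0.

harvest_rate = 0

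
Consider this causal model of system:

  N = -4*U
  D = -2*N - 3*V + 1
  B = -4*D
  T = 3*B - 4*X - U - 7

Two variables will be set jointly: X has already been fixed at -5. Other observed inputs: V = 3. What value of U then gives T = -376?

U = 5

With X held at -5:
Substituting into the D equation gives D = 8*U - 8.
Substituting into the B equation gives B = -32*U + 32.
Substituting into the T equation gives T = -97*U + 109.
Solve -97*U + 109 = -376: U = (-376 - 109) / -97 = 5.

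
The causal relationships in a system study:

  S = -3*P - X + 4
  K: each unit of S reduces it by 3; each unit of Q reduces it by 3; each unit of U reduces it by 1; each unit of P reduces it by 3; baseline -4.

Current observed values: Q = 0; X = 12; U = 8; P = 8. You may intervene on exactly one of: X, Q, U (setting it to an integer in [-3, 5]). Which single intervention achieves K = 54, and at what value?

Intervening on X: K = 3*X + 24. Reaching 54 requires X = 10, outside [-3, 5].
Intervening on Q: with other inputs at their observed values, K = -3*Q + 60. Solving for 54 gives Q = 2, within [-3, 5].
Intervening on U: K = -U + 68. Reaching 54 requires U = 14, outside [-3, 5].

set Q = 2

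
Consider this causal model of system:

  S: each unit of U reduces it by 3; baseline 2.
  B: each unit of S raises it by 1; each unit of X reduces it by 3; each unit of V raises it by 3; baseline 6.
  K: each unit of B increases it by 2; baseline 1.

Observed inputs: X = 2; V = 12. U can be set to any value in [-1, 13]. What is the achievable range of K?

-1 to 83

Substituting into the B equation gives B = -3*U + 38.
This gives K = -6*U + 77.
Linear in U, so extremes are at the endpoints: U = -1 gives K = 83; U = 13 gives K = -1.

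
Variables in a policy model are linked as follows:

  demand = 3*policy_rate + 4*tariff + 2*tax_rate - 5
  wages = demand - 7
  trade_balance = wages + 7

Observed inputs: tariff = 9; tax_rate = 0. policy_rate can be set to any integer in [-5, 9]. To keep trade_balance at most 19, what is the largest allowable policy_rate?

Substituting into the demand equation gives demand = 3*policy_rate + 31.
Substituting into the wages equation gives wages = 3*policy_rate + 24.
trade_balance becomes 3*policy_rate + 31.
Require 3*policy_rate + 31 ≤ 19, so policy_rate ≤ -4.
The largest integer in [-5, 9] satisfying this is -4.

policy_rate = -4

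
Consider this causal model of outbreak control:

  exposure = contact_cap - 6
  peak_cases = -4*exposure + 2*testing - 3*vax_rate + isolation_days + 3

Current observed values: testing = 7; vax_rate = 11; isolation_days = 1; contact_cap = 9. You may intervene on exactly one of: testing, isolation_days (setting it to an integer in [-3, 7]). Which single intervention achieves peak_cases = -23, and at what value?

set isolation_days = 5

Intervening on testing: peak_cases = 2*testing - 41. Reaching -23 requires testing = 9, outside [-3, 7].
Intervening on isolation_days: with other inputs at their observed values, peak_cases = isolation_days - 28. Solving for -23 gives isolation_days = 5, within [-3, 7].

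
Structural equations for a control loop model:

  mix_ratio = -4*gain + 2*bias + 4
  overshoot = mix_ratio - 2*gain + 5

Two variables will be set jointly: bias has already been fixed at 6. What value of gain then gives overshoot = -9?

With bias held at 6:
Substituting into the mix_ratio equation gives mix_ratio = -4*gain + 16.
Substituting into the overshoot equation gives overshoot = -6*gain + 21.
Solve -6*gain + 21 = -9: gain = (-9 - 21) / -6 = 5.

gain = 5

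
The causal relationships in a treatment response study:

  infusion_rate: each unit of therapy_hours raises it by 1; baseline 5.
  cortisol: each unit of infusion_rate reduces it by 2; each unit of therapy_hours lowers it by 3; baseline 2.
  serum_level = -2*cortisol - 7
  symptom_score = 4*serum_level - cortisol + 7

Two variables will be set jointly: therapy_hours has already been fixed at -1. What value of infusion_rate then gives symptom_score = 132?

infusion_rate = 11

With therapy_hours held at -1:
Intervening on infusion_rate fixes its value directly, overriding its dependence on therapy_hours.
Substituting into the cortisol equation gives cortisol = -2*infusion_rate + 5.
This gives serum_level = 4*infusion_rate - 17.
Substituting into the symptom_score equation gives symptom_score = 18*infusion_rate - 66.
Solve 18*infusion_rate - 66 = 132: infusion_rate = (132 + 66) / 18 = 11.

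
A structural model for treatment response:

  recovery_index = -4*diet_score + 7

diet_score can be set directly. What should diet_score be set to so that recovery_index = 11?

Solve -4*diet_score + 7 = 11: diet_score = (11 - 7) / -4 = -1.

diet_score = -1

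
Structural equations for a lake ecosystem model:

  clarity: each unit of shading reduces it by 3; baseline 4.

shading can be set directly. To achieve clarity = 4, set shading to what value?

shading = 0

Solve -3*shading + 4 = 4: shading = (4 - 4) / -3 = 0.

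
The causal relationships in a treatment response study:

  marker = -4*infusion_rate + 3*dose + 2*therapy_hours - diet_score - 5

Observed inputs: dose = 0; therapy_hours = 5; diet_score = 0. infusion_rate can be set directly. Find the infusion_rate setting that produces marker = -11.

Substituting into the marker equation gives marker = -4*infusion_rate + 5.
Solve -4*infusion_rate + 5 = -11: infusion_rate = (-11 - 5) / -4 = 4.

infusion_rate = 4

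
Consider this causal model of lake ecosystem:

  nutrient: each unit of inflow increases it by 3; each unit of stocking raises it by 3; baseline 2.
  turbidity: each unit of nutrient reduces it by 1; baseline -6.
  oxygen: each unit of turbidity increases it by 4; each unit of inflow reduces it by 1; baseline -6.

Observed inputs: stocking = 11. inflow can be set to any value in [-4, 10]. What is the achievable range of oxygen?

-300 to -118

Substituting into the nutrient equation gives nutrient = 3*inflow + 35.
turbidity becomes -3*inflow - 41.
oxygen becomes -13*inflow - 170.
Linear in inflow, so extremes are at the endpoints: inflow = -4 gives oxygen = -118; inflow = 10 gives oxygen = -300.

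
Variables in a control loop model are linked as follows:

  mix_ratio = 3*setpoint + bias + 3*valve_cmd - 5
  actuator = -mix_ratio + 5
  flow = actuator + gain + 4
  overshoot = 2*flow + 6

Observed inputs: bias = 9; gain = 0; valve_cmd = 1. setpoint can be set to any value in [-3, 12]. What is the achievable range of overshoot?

-62 to 28

Substituting into the mix_ratio equation gives mix_ratio = 3*setpoint + 7.
This gives actuator = -3*setpoint - 2.
So flow = -3*setpoint + 2.
Substituting into the overshoot equation gives overshoot = -6*setpoint + 10.
Linear in setpoint, so extremes are at the endpoints: setpoint = -3 gives overshoot = 28; setpoint = 12 gives overshoot = -62.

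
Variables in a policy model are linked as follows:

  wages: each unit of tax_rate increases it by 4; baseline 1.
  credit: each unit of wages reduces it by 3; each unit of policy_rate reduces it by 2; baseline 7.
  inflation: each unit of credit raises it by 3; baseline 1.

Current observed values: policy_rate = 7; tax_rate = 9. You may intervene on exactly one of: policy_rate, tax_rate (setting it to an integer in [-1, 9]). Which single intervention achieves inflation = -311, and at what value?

set policy_rate = 0

Intervening on policy_rate: with other inputs at their observed values, inflation = -6*policy_rate - 311. Solving for -311 gives policy_rate = 0, within [-1, 9].
Intervening on tax_rate: inflation = -36*tax_rate - 29. Reaching -311 requires tax_rate = 47/6, not an integer.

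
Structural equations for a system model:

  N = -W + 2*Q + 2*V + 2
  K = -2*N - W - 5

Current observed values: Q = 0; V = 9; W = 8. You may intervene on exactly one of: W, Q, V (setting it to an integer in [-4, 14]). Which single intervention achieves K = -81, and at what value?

set Q = 11

Intervening on W: K = W - 45. Reaching -81 requires W = -36, outside [-4, 14].
Intervening on Q: with other inputs at their observed values, K = -4*Q - 37. Solving for -81 gives Q = 11, within [-4, 14].
Intervening on V: K = -4*V - 1. Reaching -81 requires V = 20, outside [-4, 14].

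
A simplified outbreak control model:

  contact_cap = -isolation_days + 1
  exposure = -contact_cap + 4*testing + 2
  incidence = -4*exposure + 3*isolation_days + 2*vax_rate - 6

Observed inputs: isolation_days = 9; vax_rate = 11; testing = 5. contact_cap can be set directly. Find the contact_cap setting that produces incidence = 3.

Intervening on contact_cap fixes its value directly, overriding its dependence on isolation_days.
Substituting into the exposure equation gives exposure = -contact_cap + 22.
incidence becomes 4*contact_cap - 45.
Solve 4*contact_cap - 45 = 3: contact_cap = (3 + 45) / 4 = 12.

contact_cap = 12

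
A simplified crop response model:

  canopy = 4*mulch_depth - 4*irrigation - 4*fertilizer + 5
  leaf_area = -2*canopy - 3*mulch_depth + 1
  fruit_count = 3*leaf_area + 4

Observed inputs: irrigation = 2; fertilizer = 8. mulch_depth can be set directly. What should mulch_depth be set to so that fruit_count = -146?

mulch_depth = 11

Substituting into the canopy equation gives canopy = 4*mulch_depth - 35.
Substituting into the leaf_area equation gives leaf_area = -11*mulch_depth + 71.
fruit_count becomes -33*mulch_depth + 217.
Solve -33*mulch_depth + 217 = -146: mulch_depth = (-146 - 217) / -33 = 11.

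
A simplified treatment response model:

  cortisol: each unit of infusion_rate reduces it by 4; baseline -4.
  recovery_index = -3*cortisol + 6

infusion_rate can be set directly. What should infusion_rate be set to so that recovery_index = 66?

Substituting into the recovery_index equation gives recovery_index = 12*infusion_rate + 18.
Solve 12*infusion_rate + 18 = 66: infusion_rate = (66 - 18) / 12 = 4.

infusion_rate = 4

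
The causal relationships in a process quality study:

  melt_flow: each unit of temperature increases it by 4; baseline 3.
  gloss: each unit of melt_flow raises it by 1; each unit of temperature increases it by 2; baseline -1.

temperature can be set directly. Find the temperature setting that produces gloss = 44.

Substituting into the gloss equation gives gloss = 6*temperature + 2.
Solve 6*temperature + 2 = 44: temperature = (44 - 2) / 6 = 7.

temperature = 7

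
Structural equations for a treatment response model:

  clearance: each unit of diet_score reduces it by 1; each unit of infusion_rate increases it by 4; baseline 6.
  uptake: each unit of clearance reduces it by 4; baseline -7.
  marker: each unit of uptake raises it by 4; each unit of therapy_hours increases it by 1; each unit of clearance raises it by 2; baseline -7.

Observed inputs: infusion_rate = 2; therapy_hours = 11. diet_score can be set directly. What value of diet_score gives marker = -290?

diet_score = -5

Substituting into the clearance equation gives clearance = -diet_score + 14.
uptake becomes 4*diet_score - 63.
Substituting into the marker equation gives marker = 14*diet_score - 220.
Solve 14*diet_score - 220 = -290: diet_score = (-290 + 220) / 14 = -5.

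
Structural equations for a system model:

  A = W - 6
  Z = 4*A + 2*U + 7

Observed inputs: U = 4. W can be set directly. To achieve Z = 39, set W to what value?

Substituting into the Z equation gives Z = 4*W - 9.
Solve 4*W - 9 = 39: W = (39 + 9) / 4 = 12.

W = 12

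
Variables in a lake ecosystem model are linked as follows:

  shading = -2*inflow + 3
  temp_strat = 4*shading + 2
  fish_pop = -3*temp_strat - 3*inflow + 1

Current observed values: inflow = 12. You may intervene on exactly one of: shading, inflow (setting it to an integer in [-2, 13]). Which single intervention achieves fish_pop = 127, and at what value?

set inflow = 8

Intervening on shading: fish_pop = -12*shading - 41. Reaching 127 requires shading = -14, outside [-2, 13].
Intervening on inflow: with other inputs at their observed values, fish_pop = 21*inflow - 41. Solving for 127 gives inflow = 8, within [-2, 13].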